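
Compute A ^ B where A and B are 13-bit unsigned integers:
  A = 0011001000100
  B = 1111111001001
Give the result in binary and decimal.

Apply ^ to each column (1 where bits differ):
  0011001000100
^ 1111111001001
---------------
  1100110001101

Answer: 1100110001101 (6541)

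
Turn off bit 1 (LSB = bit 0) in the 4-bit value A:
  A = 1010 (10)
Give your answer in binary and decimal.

Mask = ~(1 << 1) = 1101
Bit 1 of A is 1, so AND-ing with the mask clears it to 0.
  1010
& 1101
------
  1000

Answer: 1000 (8)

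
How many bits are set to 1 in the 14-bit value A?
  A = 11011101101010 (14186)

11011101101010
1-bits at positions (from bit 0 = LSB): 1, 3, 5, 6, 8, 9, 10, 12, 13
Count = 9

Answer: 9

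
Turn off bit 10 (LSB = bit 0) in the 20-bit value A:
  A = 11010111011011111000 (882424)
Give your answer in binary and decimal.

Mask = ~(1 << 10) = 11111111101111111111
Bit 10 of A is 1, so AND-ing with the mask clears it to 0.
  11010111011011111000
& 11111111101111111111
----------------------
  11010111001011111000

Answer: 11010111001011111000 (881400)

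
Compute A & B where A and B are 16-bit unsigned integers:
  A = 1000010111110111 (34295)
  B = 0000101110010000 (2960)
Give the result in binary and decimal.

Apply & to each column (1 only where both bits are 1):
  1000010111110111
& 0000101110010000
------------------
  0000000110010000

Answer: 0000000110010000 (400)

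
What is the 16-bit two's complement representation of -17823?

1. Binary of +17823:  0100010110011111
2. Invert bits:     1011101001100000
3. Add 1:           1011101001100001

Answer: 1011101001100001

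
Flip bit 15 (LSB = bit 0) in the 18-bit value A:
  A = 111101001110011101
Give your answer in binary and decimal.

Mask = 1 << 15 = 001000000000000000
Bit 15 of A is 1; XOR with the mask flips it to 0.
  111101001110011101
^ 001000000000000000
--------------------
  110101001110011101

Answer: 110101001110011101 (218013)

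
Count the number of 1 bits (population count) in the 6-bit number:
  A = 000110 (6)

000110
1-bits at positions (from bit 0 = LSB): 1, 2
Count = 2

Answer: 2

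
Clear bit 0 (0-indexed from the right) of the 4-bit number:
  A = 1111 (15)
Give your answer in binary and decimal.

Mask = ~(1 << 0) = 1110
Bit 0 of A is 1, so AND-ing with the mask clears it to 0.
  1111
& 1110
------
  1110

Answer: 1110 (14)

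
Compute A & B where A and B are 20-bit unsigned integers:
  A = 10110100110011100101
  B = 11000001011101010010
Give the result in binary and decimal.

Apply & to each column (1 only where both bits are 1):
  10110100110011100101
& 11000001011101010010
----------------------
  10000000010001000000

Answer: 10000000010001000000 (525376)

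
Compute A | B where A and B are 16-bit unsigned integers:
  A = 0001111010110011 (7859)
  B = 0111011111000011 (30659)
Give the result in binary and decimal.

Apply | to each column (1 where either bit is 1):
  0001111010110011
| 0111011111000011
------------------
  0111111111110011

Answer: 0111111111110011 (32755)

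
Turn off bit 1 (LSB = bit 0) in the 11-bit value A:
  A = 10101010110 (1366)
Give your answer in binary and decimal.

Mask = ~(1 << 1) = 11111111101
Bit 1 of A is 1, so AND-ing with the mask clears it to 0.
  10101010110
& 11111111101
-------------
  10101010100

Answer: 10101010100 (1364)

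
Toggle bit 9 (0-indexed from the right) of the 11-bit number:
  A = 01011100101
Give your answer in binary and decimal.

Mask = 1 << 9 = 01000000000
Bit 9 of A is 1; XOR with the mask flips it to 0.
  01011100101
^ 01000000000
-------------
  00011100101

Answer: 00011100101 (229)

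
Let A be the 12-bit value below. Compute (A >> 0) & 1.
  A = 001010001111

Bit 0 is the 1st from the right.
  001010001111
             ^
That bit is 1.

Answer: 1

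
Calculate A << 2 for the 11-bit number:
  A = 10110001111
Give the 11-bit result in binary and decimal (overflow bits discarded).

Shift left by 2: drop the top 2 bit(s), append 2 zero(s) on the right.
  10110001111  ->  discard [10], keep [110001111], append 00
= 11000111100

Answer: 11000111100 (1596)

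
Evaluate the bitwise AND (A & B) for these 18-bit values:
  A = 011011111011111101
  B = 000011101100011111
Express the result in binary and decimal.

Apply & to each column (1 only where both bits are 1):
  011011111011111101
& 000011101100011111
--------------------
  000011101000011101

Answer: 000011101000011101 (14877)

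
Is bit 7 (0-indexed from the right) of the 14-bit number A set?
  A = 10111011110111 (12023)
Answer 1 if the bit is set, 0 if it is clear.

Bit 7 is the 8th from the right.
  10111011110111
        ^
That bit is 1.

Answer: 1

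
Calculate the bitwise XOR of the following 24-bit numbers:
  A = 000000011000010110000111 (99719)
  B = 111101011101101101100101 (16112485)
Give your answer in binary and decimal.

Apply ^ to each column (1 where bits differ):
  000000011000010110000111
^ 111101011101101101100101
--------------------------
  111101000101111011100010

Answer: 111101000101111011100010 (16015074)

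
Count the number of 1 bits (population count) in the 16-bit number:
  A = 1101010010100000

1101010010100000
1-bits at positions (from bit 0 = LSB): 5, 7, 10, 12, 14, 15
Count = 6

Answer: 6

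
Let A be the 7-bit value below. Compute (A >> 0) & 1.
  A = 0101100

Bit 0 is the 1st from the right.
  0101100
        ^
That bit is 0.

Answer: 0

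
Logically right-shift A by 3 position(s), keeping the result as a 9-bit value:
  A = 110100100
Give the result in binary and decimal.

Logical shift right by 3: drop the bottom 3 bit(s), prepend 3 zero(s) on the left.
  110100100  ->  keep [110100], discard [100], prepend 000
= 000110100

Answer: 000110100 (52)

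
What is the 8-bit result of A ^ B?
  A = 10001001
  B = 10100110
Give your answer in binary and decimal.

Apply ^ to each column (1 where bits differ):
  10001001
^ 10100110
----------
  00101111

Answer: 00101111 (47)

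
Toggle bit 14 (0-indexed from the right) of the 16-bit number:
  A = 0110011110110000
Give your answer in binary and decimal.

Mask = 1 << 14 = 0100000000000000
Bit 14 of A is 1; XOR with the mask flips it to 0.
  0110011110110000
^ 0100000000000000
------------------
  0010011110110000

Answer: 0010011110110000 (10160)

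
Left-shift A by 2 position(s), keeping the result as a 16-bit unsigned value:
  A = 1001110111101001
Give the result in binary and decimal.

Shift left by 2: drop the top 2 bit(s), append 2 zero(s) on the right.
  1001110111101001  ->  discard [10], keep [01110111101001], append 00
= 0111011110100100

Answer: 0111011110100100 (30628)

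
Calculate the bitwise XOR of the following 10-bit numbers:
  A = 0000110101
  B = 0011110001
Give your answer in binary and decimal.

Apply ^ to each column (1 where bits differ):
  0000110101
^ 0011110001
------------
  0011000100

Answer: 0011000100 (196)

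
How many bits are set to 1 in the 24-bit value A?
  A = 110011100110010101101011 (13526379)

110011100110010101101011
1-bits at positions (from bit 0 = LSB): 0, 1, 3, 5, 6, 8, 10, 13, 14, 17, 18, 19, 22, 23
Count = 14

Answer: 14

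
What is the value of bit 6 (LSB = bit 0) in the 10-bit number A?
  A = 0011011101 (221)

Bit 6 is the 7th from the right.
  0011011101
     ^
That bit is 1.

Answer: 1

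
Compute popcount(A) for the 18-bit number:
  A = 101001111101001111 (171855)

101001111101001111
1-bits at positions (from bit 0 = LSB): 0, 1, 2, 3, 6, 8, 9, 10, 11, 12, 15, 17
Count = 12

Answer: 12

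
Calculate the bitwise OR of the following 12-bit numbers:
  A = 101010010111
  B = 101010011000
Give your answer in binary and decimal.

Apply | to each column (1 where either bit is 1):
  101010010111
| 101010011000
--------------
  101010011111

Answer: 101010011111 (2719)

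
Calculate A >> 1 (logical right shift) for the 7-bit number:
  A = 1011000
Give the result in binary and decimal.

Logical shift right by 1: drop the bottom 1 bit(s), prepend 1 zero(s) on the left.
  1011000  ->  keep [101100], discard [0], prepend 0
= 0101100

Answer: 0101100 (44)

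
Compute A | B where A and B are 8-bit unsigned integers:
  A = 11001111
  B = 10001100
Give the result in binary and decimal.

Apply | to each column (1 where either bit is 1):
  11001111
| 10001100
----------
  11001111

Answer: 11001111 (207)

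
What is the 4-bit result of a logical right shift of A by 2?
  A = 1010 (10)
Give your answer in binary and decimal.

Logical shift right by 2: drop the bottom 2 bit(s), prepend 2 zero(s) on the left.
  1010  ->  keep [10], discard [10], prepend 00
= 0010

Answer: 0010 (2)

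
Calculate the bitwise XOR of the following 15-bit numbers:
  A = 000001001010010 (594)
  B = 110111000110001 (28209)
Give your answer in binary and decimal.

Apply ^ to each column (1 where bits differ):
  000001001010010
^ 110111000110001
-----------------
  110110001100011

Answer: 110110001100011 (27747)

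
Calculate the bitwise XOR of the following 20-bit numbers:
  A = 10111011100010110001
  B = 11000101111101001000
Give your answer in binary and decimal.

Apply ^ to each column (1 where bits differ):
  10111011100010110001
^ 11000101111101001000
----------------------
  01111110011111111001

Answer: 01111110011111111001 (518137)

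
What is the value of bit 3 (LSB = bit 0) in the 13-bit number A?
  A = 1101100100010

Bit 3 is the 4th from the right.
  1101100100010
           ^
That bit is 0.

Answer: 0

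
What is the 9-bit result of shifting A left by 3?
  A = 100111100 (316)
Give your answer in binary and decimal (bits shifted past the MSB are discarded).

Shift left by 3: drop the top 3 bit(s), append 3 zero(s) on the right.
  100111100  ->  discard [100], keep [111100], append 000
= 111100000

Answer: 111100000 (480)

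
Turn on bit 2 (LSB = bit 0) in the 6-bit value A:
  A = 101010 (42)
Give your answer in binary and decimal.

Mask = 1 << 2 = 000100
Bit 2 of A is 0, so OR-ing with the mask flips it to 1.
  101010
| 000100
--------
  101110

Answer: 101110 (46)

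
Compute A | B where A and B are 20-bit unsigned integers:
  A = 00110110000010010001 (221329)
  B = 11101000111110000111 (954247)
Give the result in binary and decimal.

Apply | to each column (1 where either bit is 1):
  00110110000010010001
| 11101000111110000111
----------------------
  11111110111110010111

Answer: 11111110111110010111 (1044375)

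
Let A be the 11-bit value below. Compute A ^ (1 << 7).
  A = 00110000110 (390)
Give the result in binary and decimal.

Mask = 1 << 7 = 00010000000
Bit 7 of A is 1; XOR with the mask flips it to 0.
  00110000110
^ 00010000000
-------------
  00100000110

Answer: 00100000110 (262)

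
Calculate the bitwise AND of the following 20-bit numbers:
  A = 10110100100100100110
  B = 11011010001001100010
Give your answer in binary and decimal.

Apply & to each column (1 only where both bits are 1):
  10110100100100100110
& 11011010001001100010
----------------------
  10010000000000100010

Answer: 10010000000000100010 (589858)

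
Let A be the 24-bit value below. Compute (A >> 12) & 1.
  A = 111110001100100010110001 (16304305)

Bit 12 is the 13th from the right.
  111110001100100010110001
             ^
That bit is 0.

Answer: 0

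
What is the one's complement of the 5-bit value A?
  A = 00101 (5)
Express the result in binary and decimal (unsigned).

Flip each bit (0->1, 1->0):
  00101
  11010

Answer: 11010 (26)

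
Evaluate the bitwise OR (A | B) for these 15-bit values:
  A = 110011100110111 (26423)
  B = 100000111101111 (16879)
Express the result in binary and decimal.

Apply | to each column (1 where either bit is 1):
  110011100110111
| 100000111101111
-----------------
  110011111111111

Answer: 110011111111111 (26623)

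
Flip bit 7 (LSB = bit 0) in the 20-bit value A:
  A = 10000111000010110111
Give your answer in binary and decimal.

Mask = 1 << 7 = 00000000000010000000
Bit 7 of A is 1; XOR with the mask flips it to 0.
  10000111000010110111
^ 00000000000010000000
----------------------
  10000111000000110111

Answer: 10000111000000110111 (553015)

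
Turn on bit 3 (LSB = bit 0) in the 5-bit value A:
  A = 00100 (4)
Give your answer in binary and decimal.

Mask = 1 << 3 = 01000
Bit 3 of A is 0, so OR-ing with the mask flips it to 1.
  00100
| 01000
-------
  01100

Answer: 01100 (12)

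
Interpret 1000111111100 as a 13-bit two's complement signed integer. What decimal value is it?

MSB is 1, so the value is negative. Find the magnitude:
1. Invert bits:  0111000000011
2. Add 1:        0111000000100  = 3588
3. Apply sign:   -3588

Answer: -3588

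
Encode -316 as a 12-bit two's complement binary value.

1. Binary of +316:  000100111100
2. Invert bits:     111011000011
3. Add 1:           111011000100

Answer: 111011000100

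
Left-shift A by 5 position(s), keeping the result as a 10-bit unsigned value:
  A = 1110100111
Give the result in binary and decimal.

Shift left by 5: drop the top 5 bit(s), append 5 zero(s) on the right.
  1110100111  ->  discard [11101], keep [00111], append 00000
= 0011100000

Answer: 0011100000 (224)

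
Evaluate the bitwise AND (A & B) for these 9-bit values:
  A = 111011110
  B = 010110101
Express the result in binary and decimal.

Apply & to each column (1 only where both bits are 1):
  111011110
& 010110101
-----------
  010010100

Answer: 010010100 (148)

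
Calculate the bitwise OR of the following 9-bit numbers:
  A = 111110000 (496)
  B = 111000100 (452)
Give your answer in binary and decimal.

Apply | to each column (1 where either bit is 1):
  111110000
| 111000100
-----------
  111110100

Answer: 111110100 (500)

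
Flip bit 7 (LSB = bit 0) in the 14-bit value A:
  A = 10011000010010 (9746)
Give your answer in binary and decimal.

Mask = 1 << 7 = 00000010000000
Bit 7 of A is 0; XOR with the mask flips it to 1.
  10011000010010
^ 00000010000000
----------------
  10011010010010

Answer: 10011010010010 (9874)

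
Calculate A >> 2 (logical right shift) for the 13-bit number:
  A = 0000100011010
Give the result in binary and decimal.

Logical shift right by 2: drop the bottom 2 bit(s), prepend 2 zero(s) on the left.
  0000100011010  ->  keep [00001000110], discard [10], prepend 00
= 0000001000110

Answer: 0000001000110 (70)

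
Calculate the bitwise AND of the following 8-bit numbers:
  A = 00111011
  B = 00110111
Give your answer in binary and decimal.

Apply & to each column (1 only where both bits are 1):
  00111011
& 00110111
----------
  00110011

Answer: 00110011 (51)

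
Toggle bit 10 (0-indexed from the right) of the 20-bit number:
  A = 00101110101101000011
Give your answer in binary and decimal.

Mask = 1 << 10 = 00000000010000000000
Bit 10 of A is 0; XOR with the mask flips it to 1.
  00101110101101000011
^ 00000000010000000000
----------------------
  00101110111101000011

Answer: 00101110111101000011 (192323)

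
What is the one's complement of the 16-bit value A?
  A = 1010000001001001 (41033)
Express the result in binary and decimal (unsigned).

Flip each bit (0->1, 1->0):
  1010000001001001
  0101111110110110

Answer: 0101111110110110 (24502)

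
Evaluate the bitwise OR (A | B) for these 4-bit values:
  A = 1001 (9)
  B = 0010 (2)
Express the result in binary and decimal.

Apply | to each column (1 where either bit is 1):
  1001
| 0010
------
  1011

Answer: 1011 (11)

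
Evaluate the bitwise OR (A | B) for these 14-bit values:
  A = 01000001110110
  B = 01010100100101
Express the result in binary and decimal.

Apply | to each column (1 where either bit is 1):
  01000001110110
| 01010100100101
----------------
  01010101110111

Answer: 01010101110111 (5495)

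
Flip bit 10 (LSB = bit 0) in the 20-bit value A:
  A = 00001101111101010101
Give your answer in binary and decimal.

Mask = 1 << 10 = 00000000010000000000
Bit 10 of A is 1; XOR with the mask flips it to 0.
  00001101111101010101
^ 00000000010000000000
----------------------
  00001101101101010101

Answer: 00001101101101010101 (56149)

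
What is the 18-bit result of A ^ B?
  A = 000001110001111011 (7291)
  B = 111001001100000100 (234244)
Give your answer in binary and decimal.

Apply ^ to each column (1 where bits differ):
  000001110001111011
^ 111001001100000100
--------------------
  111000111101111111

Answer: 111000111101111111 (233343)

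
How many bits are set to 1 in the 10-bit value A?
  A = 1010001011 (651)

1010001011
1-bits at positions (from bit 0 = LSB): 0, 1, 3, 7, 9
Count = 5

Answer: 5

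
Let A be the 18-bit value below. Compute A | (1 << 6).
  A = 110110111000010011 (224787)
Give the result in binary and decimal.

Mask = 1 << 6 = 000000000001000000
Bit 6 of A is 0, so OR-ing with the mask flips it to 1.
  110110111000010011
| 000000000001000000
--------------------
  110110111001010011

Answer: 110110111001010011 (224851)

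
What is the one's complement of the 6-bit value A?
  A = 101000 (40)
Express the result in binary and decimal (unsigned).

Flip each bit (0->1, 1->0):
  101000
  010111

Answer: 010111 (23)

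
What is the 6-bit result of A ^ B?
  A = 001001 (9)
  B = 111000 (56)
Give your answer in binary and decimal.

Apply ^ to each column (1 where bits differ):
  001001
^ 111000
--------
  110001

Answer: 110001 (49)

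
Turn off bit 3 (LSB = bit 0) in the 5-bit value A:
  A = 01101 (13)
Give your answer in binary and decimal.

Mask = ~(1 << 3) = 10111
Bit 3 of A is 1, so AND-ing with the mask clears it to 0.
  01101
& 10111
-------
  00101

Answer: 00101 (5)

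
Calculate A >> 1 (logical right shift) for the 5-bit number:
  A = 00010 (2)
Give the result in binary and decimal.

Logical shift right by 1: drop the bottom 1 bit(s), prepend 1 zero(s) on the left.
  00010  ->  keep [0001], discard [0], prepend 0
= 00001

Answer: 00001 (1)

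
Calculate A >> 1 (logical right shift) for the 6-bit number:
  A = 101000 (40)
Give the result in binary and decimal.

Logical shift right by 1: drop the bottom 1 bit(s), prepend 1 zero(s) on the left.
  101000  ->  keep [10100], discard [0], prepend 0
= 010100

Answer: 010100 (20)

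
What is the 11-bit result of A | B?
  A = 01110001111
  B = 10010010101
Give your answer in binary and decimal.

Apply | to each column (1 where either bit is 1):
  01110001111
| 10010010101
-------------
  11110011111

Answer: 11110011111 (1951)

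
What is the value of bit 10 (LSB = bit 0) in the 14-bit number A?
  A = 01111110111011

Bit 10 is the 11th from the right.
  01111110111011
     ^
That bit is 1.

Answer: 1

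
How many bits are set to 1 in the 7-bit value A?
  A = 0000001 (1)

0000001
1-bits at positions (from bit 0 = LSB): 0
Count = 1

Answer: 1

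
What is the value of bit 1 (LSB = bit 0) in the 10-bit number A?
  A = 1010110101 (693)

Bit 1 is the 2nd from the right.
  1010110101
          ^
That bit is 0.

Answer: 0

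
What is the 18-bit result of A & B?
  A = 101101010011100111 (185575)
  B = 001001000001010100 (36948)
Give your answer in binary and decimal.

Apply & to each column (1 only where both bits are 1):
  101101010011100111
& 001001000001010100
--------------------
  001001000001000100

Answer: 001001000001000100 (36932)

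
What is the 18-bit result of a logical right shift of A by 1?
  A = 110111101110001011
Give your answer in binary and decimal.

Logical shift right by 1: drop the bottom 1 bit(s), prepend 1 zero(s) on the left.
  110111101110001011  ->  keep [11011110111000101], discard [1], prepend 0
= 011011110111000101

Answer: 011011110111000101 (114117)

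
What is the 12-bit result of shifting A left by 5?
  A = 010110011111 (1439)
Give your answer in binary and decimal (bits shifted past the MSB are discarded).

Shift left by 5: drop the top 5 bit(s), append 5 zero(s) on the right.
  010110011111  ->  discard [01011], keep [0011111], append 00000
= 001111100000

Answer: 001111100000 (992)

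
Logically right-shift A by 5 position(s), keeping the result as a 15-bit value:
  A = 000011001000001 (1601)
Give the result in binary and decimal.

Logical shift right by 5: drop the bottom 5 bit(s), prepend 5 zero(s) on the left.
  000011001000001  ->  keep [0000110010], discard [00001], prepend 00000
= 000000000110010

Answer: 000000000110010 (50)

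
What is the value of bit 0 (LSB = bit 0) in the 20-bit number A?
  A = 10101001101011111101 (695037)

Bit 0 is the 1st from the right.
  10101001101011111101
                     ^
That bit is 1.

Answer: 1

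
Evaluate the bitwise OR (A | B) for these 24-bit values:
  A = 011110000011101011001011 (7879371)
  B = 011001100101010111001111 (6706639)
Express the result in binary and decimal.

Apply | to each column (1 where either bit is 1):
  011110000011101011001011
| 011001100101010111001111
--------------------------
  011111100111111111001111

Answer: 011111100111111111001111 (8290255)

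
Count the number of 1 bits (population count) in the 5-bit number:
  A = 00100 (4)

00100
1-bits at positions (from bit 0 = LSB): 2
Count = 1

Answer: 1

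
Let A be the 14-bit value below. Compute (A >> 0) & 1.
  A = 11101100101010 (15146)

Bit 0 is the 1st from the right.
  11101100101010
               ^
That bit is 0.

Answer: 0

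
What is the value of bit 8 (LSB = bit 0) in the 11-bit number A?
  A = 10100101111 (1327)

Bit 8 is the 9th from the right.
  10100101111
    ^
That bit is 1.

Answer: 1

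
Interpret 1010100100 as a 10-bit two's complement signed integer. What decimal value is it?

MSB is 1, so the value is negative. Find the magnitude:
1. Invert bits:  0101011011
2. Add 1:        0101011100  = 348
3. Apply sign:   -348

Answer: -348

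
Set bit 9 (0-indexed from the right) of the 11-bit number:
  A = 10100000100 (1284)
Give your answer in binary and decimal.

Mask = 1 << 9 = 01000000000
Bit 9 of A is 0, so OR-ing with the mask flips it to 1.
  10100000100
| 01000000000
-------------
  11100000100

Answer: 11100000100 (1796)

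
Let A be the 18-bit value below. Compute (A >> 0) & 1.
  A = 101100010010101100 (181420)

Bit 0 is the 1st from the right.
  101100010010101100
                   ^
That bit is 0.

Answer: 0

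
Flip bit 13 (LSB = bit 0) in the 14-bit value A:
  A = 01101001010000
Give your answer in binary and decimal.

Mask = 1 << 13 = 10000000000000
Bit 13 of A is 0; XOR with the mask flips it to 1.
  01101001010000
^ 10000000000000
----------------
  11101001010000

Answer: 11101001010000 (14928)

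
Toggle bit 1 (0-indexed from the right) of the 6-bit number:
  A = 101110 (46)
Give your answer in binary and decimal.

Mask = 1 << 1 = 000010
Bit 1 of A is 1; XOR with the mask flips it to 0.
  101110
^ 000010
--------
  101100

Answer: 101100 (44)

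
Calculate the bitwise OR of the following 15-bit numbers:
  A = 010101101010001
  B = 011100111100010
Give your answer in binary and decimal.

Apply | to each column (1 where either bit is 1):
  010101101010001
| 011100111100010
-----------------
  011101111110011

Answer: 011101111110011 (15347)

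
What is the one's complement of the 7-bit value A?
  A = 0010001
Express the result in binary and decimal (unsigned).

Flip each bit (0->1, 1->0):
  0010001
  1101110

Answer: 1101110 (110)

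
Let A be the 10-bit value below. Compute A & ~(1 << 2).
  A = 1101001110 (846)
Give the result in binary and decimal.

Mask = ~(1 << 2) = 1111111011
Bit 2 of A is 1, so AND-ing with the mask clears it to 0.
  1101001110
& 1111111011
------------
  1101001010

Answer: 1101001010 (842)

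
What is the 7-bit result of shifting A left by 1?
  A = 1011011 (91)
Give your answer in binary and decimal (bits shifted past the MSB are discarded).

Shift left by 1: drop the top 1 bit(s), append 1 zero(s) on the right.
  1011011  ->  discard [1], keep [011011], append 0
= 0110110

Answer: 0110110 (54)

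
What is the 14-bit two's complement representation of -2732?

1. Binary of +2732:  00101010101100
2. Invert bits:     11010101010011
3. Add 1:           11010101010100

Answer: 11010101010100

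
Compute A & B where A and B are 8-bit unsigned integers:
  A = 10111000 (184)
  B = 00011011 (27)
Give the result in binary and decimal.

Apply & to each column (1 only where both bits are 1):
  10111000
& 00011011
----------
  00011000

Answer: 00011000 (24)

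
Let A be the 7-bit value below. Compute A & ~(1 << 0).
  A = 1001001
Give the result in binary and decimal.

Mask = ~(1 << 0) = 1111110
Bit 0 of A is 1, so AND-ing with the mask clears it to 0.
  1001001
& 1111110
---------
  1001000

Answer: 1001000 (72)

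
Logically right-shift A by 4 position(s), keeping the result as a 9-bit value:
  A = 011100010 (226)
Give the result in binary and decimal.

Logical shift right by 4: drop the bottom 4 bit(s), prepend 4 zero(s) on the left.
  011100010  ->  keep [01110], discard [0010], prepend 0000
= 000001110

Answer: 000001110 (14)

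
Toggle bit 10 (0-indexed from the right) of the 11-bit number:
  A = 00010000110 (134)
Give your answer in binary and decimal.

Mask = 1 << 10 = 10000000000
Bit 10 of A is 0; XOR with the mask flips it to 1.
  00010000110
^ 10000000000
-------------
  10010000110

Answer: 10010000110 (1158)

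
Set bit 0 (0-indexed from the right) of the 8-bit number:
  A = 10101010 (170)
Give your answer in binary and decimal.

Mask = 1 << 0 = 00000001
Bit 0 of A is 0, so OR-ing with the mask flips it to 1.
  10101010
| 00000001
----------
  10101011

Answer: 10101011 (171)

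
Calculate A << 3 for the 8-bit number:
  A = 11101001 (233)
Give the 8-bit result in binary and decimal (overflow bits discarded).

Shift left by 3: drop the top 3 bit(s), append 3 zero(s) on the right.
  11101001  ->  discard [111], keep [01001], append 000
= 01001000

Answer: 01001000 (72)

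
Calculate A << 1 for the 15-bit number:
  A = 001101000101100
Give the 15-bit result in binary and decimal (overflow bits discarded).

Shift left by 1: drop the top 1 bit(s), append 1 zero(s) on the right.
  001101000101100  ->  discard [0], keep [01101000101100], append 0
= 011010001011000

Answer: 011010001011000 (13400)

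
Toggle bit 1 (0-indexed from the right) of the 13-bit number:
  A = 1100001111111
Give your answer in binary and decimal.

Mask = 1 << 1 = 0000000000010
Bit 1 of A is 1; XOR with the mask flips it to 0.
  1100001111111
^ 0000000000010
---------------
  1100001111101

Answer: 1100001111101 (6269)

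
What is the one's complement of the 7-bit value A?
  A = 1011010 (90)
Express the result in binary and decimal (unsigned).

Flip each bit (0->1, 1->0):
  1011010
  0100101

Answer: 0100101 (37)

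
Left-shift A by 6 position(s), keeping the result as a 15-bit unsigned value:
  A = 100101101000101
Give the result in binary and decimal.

Shift left by 6: drop the top 6 bit(s), append 6 zero(s) on the right.
  100101101000101  ->  discard [100101], keep [101000101], append 000000
= 101000101000000

Answer: 101000101000000 (20800)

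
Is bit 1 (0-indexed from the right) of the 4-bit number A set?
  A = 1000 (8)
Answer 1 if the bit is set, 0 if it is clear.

Bit 1 is the 2nd from the right.
  1000
    ^
That bit is 0.

Answer: 0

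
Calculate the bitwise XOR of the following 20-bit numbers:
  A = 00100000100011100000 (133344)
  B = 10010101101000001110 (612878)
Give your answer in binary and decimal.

Apply ^ to each column (1 where bits differ):
  00100000100011100000
^ 10010101101000001110
----------------------
  10110101001011101110

Answer: 10110101001011101110 (742126)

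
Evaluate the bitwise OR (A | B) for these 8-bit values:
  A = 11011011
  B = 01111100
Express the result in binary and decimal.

Apply | to each column (1 where either bit is 1):
  11011011
| 01111100
----------
  11111111

Answer: 11111111 (255)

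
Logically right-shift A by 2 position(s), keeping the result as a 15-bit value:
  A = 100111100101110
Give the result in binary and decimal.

Logical shift right by 2: drop the bottom 2 bit(s), prepend 2 zero(s) on the left.
  100111100101110  ->  keep [1001111001011], discard [10], prepend 00
= 001001111001011

Answer: 001001111001011 (5067)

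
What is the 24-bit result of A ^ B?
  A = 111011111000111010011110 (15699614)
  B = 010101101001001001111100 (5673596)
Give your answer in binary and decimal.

Apply ^ to each column (1 where bits differ):
  111011111000111010011110
^ 010101101001001001111100
--------------------------
  101110010001110011100010

Answer: 101110010001110011100010 (12131554)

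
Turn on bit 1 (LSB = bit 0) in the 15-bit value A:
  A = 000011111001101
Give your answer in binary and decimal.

Mask = 1 << 1 = 000000000000010
Bit 1 of A is 0, so OR-ing with the mask flips it to 1.
  000011111001101
| 000000000000010
-----------------
  000011111001111

Answer: 000011111001111 (1999)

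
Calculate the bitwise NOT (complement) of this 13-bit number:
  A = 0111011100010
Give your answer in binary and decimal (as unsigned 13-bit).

Flip each bit (0->1, 1->0):
  0111011100010
  1000100011101

Answer: 1000100011101 (4381)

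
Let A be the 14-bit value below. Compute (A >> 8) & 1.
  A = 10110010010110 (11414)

Bit 8 is the 9th from the right.
  10110010010110
       ^
That bit is 0.

Answer: 0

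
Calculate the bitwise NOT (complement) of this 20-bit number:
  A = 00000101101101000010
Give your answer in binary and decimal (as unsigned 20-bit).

Flip each bit (0->1, 1->0):
  00000101101101000010
  11111010010010111101

Answer: 11111010010010111101 (1025213)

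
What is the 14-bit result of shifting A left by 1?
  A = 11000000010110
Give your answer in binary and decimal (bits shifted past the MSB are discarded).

Shift left by 1: drop the top 1 bit(s), append 1 zero(s) on the right.
  11000000010110  ->  discard [1], keep [1000000010110], append 0
= 10000000101100

Answer: 10000000101100 (8236)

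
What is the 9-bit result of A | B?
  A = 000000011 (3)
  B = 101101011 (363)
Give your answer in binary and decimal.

Apply | to each column (1 where either bit is 1):
  000000011
| 101101011
-----------
  101101011

Answer: 101101011 (363)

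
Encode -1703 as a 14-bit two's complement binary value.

1. Binary of +1703:  00011010100111
2. Invert bits:     11100101011000
3. Add 1:           11100101011001

Answer: 11100101011001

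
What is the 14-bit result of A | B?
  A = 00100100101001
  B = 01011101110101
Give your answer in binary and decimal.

Apply | to each column (1 where either bit is 1):
  00100100101001
| 01011101110101
----------------
  01111101111101

Answer: 01111101111101 (8061)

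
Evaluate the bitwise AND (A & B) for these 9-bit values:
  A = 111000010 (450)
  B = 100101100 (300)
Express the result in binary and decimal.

Apply & to each column (1 only where both bits are 1):
  111000010
& 100101100
-----------
  100000000

Answer: 100000000 (256)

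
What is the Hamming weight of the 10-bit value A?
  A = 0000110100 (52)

0000110100
1-bits at positions (from bit 0 = LSB): 2, 4, 5
Count = 3

Answer: 3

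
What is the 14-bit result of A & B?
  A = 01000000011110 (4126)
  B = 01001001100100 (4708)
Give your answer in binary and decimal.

Apply & to each column (1 only where both bits are 1):
  01000000011110
& 01001001100100
----------------
  01000000000100

Answer: 01000000000100 (4100)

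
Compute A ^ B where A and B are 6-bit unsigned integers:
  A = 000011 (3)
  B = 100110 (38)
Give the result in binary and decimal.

Apply ^ to each column (1 where bits differ):
  000011
^ 100110
--------
  100101

Answer: 100101 (37)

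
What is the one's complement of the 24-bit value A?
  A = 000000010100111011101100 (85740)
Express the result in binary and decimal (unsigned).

Flip each bit (0->1, 1->0):
  000000010100111011101100
  111111101011000100010011

Answer: 111111101011000100010011 (16691475)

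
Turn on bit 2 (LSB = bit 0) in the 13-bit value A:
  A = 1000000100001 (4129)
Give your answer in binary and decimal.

Mask = 1 << 2 = 0000000000100
Bit 2 of A is 0, so OR-ing with the mask flips it to 1.
  1000000100001
| 0000000000100
---------------
  1000000100101

Answer: 1000000100101 (4133)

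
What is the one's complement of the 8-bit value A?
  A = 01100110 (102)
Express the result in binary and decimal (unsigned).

Flip each bit (0->1, 1->0):
  01100110
  10011001

Answer: 10011001 (153)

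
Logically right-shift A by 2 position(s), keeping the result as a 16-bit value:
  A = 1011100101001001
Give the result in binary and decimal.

Logical shift right by 2: drop the bottom 2 bit(s), prepend 2 zero(s) on the left.
  1011100101001001  ->  keep [10111001010010], discard [01], prepend 00
= 0010111001010010

Answer: 0010111001010010 (11858)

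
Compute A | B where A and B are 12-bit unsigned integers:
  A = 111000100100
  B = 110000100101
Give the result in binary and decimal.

Apply | to each column (1 where either bit is 1):
  111000100100
| 110000100101
--------------
  111000100101

Answer: 111000100101 (3621)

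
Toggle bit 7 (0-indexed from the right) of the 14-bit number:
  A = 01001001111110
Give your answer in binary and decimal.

Mask = 1 << 7 = 00000010000000
Bit 7 of A is 0; XOR with the mask flips it to 1.
  01001001111110
^ 00000010000000
----------------
  01001011111110

Answer: 01001011111110 (4862)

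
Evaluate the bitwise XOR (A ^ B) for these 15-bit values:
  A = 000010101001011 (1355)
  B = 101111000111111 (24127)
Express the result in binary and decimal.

Apply ^ to each column (1 where bits differ):
  000010101001011
^ 101111000111111
-----------------
  101101101110100

Answer: 101101101110100 (23412)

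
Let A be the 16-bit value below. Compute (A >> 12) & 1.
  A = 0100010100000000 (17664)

Bit 12 is the 13th from the right.
  0100010100000000
     ^
That bit is 0.

Answer: 0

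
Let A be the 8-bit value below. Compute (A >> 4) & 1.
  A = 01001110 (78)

Bit 4 is the 5th from the right.
  01001110
     ^
That bit is 0.

Answer: 0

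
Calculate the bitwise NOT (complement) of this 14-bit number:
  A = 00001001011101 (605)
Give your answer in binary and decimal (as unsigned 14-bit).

Flip each bit (0->1, 1->0):
  00001001011101
  11110110100010

Answer: 11110110100010 (15778)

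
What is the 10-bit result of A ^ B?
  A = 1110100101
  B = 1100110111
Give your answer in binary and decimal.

Apply ^ to each column (1 where bits differ):
  1110100101
^ 1100110111
------------
  0010010010

Answer: 0010010010 (146)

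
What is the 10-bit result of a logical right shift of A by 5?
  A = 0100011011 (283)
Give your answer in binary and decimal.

Logical shift right by 5: drop the bottom 5 bit(s), prepend 5 zero(s) on the left.
  0100011011  ->  keep [01000], discard [11011], prepend 00000
= 0000001000

Answer: 0000001000 (8)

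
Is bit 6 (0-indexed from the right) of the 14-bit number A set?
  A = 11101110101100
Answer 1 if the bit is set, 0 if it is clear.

Bit 6 is the 7th from the right.
  11101110101100
         ^
That bit is 0.

Answer: 0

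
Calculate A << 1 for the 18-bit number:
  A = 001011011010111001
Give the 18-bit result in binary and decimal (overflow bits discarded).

Shift left by 1: drop the top 1 bit(s), append 1 zero(s) on the right.
  001011011010111001  ->  discard [0], keep [01011011010111001], append 0
= 010110110101110010

Answer: 010110110101110010 (93554)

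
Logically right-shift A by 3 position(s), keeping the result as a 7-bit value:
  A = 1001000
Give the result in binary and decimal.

Logical shift right by 3: drop the bottom 3 bit(s), prepend 3 zero(s) on the left.
  1001000  ->  keep [1001], discard [000], prepend 000
= 0001001

Answer: 0001001 (9)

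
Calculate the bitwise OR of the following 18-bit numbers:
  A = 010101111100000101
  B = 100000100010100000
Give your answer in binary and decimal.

Apply | to each column (1 where either bit is 1):
  010101111100000101
| 100000100010100000
--------------------
  110101111110100101

Answer: 110101111110100101 (221093)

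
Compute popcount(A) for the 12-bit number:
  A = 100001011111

100001011111
1-bits at positions (from bit 0 = LSB): 0, 1, 2, 3, 4, 6, 11
Count = 7

Answer: 7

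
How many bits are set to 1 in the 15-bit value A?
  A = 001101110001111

001101110001111
1-bits at positions (from bit 0 = LSB): 0, 1, 2, 3, 7, 8, 9, 11, 12
Count = 9

Answer: 9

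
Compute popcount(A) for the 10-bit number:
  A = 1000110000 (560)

1000110000
1-bits at positions (from bit 0 = LSB): 4, 5, 9
Count = 3

Answer: 3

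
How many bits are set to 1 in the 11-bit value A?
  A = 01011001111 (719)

01011001111
1-bits at positions (from bit 0 = LSB): 0, 1, 2, 3, 6, 7, 9
Count = 7

Answer: 7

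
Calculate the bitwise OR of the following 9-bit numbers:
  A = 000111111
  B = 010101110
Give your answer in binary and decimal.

Apply | to each column (1 where either bit is 1):
  000111111
| 010101110
-----------
  010111111

Answer: 010111111 (191)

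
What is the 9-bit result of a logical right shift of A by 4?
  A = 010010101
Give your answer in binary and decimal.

Logical shift right by 4: drop the bottom 4 bit(s), prepend 4 zero(s) on the left.
  010010101  ->  keep [01001], discard [0101], prepend 0000
= 000001001

Answer: 000001001 (9)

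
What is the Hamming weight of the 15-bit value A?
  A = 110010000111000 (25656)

110010000111000
1-bits at positions (from bit 0 = LSB): 3, 4, 5, 10, 13, 14
Count = 6

Answer: 6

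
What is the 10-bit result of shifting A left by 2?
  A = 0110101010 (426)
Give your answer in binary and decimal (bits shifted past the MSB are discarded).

Shift left by 2: drop the top 2 bit(s), append 2 zero(s) on the right.
  0110101010  ->  discard [01], keep [10101010], append 00
= 1010101000

Answer: 1010101000 (680)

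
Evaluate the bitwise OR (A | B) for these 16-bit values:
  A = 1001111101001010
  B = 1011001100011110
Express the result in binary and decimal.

Apply | to each column (1 where either bit is 1):
  1001111101001010
| 1011001100011110
------------------
  1011111101011110

Answer: 1011111101011110 (48990)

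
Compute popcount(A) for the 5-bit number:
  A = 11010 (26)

11010
1-bits at positions (from bit 0 = LSB): 1, 3, 4
Count = 3

Answer: 3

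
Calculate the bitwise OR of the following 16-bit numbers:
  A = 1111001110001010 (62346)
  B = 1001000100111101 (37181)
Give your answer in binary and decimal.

Apply | to each column (1 where either bit is 1):
  1111001110001010
| 1001000100111101
------------------
  1111001110111111

Answer: 1111001110111111 (62399)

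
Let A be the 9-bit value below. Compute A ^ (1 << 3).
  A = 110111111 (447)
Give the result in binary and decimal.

Mask = 1 << 3 = 000001000
Bit 3 of A is 1; XOR with the mask flips it to 0.
  110111111
^ 000001000
-----------
  110110111

Answer: 110110111 (439)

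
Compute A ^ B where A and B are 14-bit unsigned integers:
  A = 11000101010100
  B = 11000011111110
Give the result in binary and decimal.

Apply ^ to each column (1 where bits differ):
  11000101010100
^ 11000011111110
----------------
  00000110101010

Answer: 00000110101010 (426)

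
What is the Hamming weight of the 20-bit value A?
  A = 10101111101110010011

10101111101110010011
1-bits at positions (from bit 0 = LSB): 0, 1, 4, 7, 8, 9, 11, 12, 13, 14, 15, 17, 19
Count = 13

Answer: 13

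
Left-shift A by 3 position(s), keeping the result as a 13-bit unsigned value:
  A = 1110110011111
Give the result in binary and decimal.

Shift left by 3: drop the top 3 bit(s), append 3 zero(s) on the right.
  1110110011111  ->  discard [111], keep [0110011111], append 000
= 0110011111000

Answer: 0110011111000 (3320)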